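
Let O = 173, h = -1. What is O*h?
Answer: -173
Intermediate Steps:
O*h = 173*(-1) = -173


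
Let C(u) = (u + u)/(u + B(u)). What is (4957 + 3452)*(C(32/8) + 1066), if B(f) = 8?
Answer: 8969600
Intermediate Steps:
C(u) = 2*u/(8 + u) (C(u) = (u + u)/(u + 8) = (2*u)/(8 + u) = 2*u/(8 + u))
(4957 + 3452)*(C(32/8) + 1066) = (4957 + 3452)*(2*(32/8)/(8 + 32/8) + 1066) = 8409*(2*(32*(⅛))/(8 + 32*(⅛)) + 1066) = 8409*(2*4/(8 + 4) + 1066) = 8409*(2*4/12 + 1066) = 8409*(2*4*(1/12) + 1066) = 8409*(⅔ + 1066) = 8409*(3200/3) = 8969600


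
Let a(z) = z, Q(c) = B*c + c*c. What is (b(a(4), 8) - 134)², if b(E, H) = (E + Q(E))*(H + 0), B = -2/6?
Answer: 2116/9 ≈ 235.11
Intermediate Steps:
B = -⅓ (B = -2*⅙ = -⅓ ≈ -0.33333)
Q(c) = c² - c/3 (Q(c) = -c/3 + c*c = -c/3 + c² = c² - c/3)
b(E, H) = H*(E + E*(-⅓ + E)) (b(E, H) = (E + E*(-⅓ + E))*(H + 0) = (E + E*(-⅓ + E))*H = H*(E + E*(-⅓ + E)))
(b(a(4), 8) - 134)² = ((⅓)*4*8*(2 + 3*4) - 134)² = ((⅓)*4*8*(2 + 12) - 134)² = ((⅓)*4*8*14 - 134)² = (448/3 - 134)² = (46/3)² = 2116/9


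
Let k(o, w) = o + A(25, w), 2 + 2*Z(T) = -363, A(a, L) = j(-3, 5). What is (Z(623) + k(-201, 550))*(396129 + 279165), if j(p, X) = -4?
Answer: -261676425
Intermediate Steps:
A(a, L) = -4
Z(T) = -365/2 (Z(T) = -1 + (½)*(-363) = -1 - 363/2 = -365/2)
k(o, w) = -4 + o (k(o, w) = o - 4 = -4 + o)
(Z(623) + k(-201, 550))*(396129 + 279165) = (-365/2 + (-4 - 201))*(396129 + 279165) = (-365/2 - 205)*675294 = -775/2*675294 = -261676425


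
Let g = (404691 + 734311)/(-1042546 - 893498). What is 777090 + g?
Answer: 752239646479/968022 ≈ 7.7709e+5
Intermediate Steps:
g = -569501/968022 (g = 1139002/(-1936044) = 1139002*(-1/1936044) = -569501/968022 ≈ -0.58831)
777090 + g = 777090 - 569501/968022 = 752239646479/968022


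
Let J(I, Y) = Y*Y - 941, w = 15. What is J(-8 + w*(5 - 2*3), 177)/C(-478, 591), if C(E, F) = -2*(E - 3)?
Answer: 15194/481 ≈ 31.588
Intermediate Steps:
C(E, F) = 6 - 2*E (C(E, F) = -2*(-3 + E) = 6 - 2*E)
J(I, Y) = -941 + Y² (J(I, Y) = Y² - 941 = -941 + Y²)
J(-8 + w*(5 - 2*3), 177)/C(-478, 591) = (-941 + 177²)/(6 - 2*(-478)) = (-941 + 31329)/(6 + 956) = 30388/962 = 30388*(1/962) = 15194/481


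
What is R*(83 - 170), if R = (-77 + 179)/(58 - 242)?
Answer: 4437/92 ≈ 48.228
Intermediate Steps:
R = -51/92 (R = 102/(-184) = 102*(-1/184) = -51/92 ≈ -0.55435)
R*(83 - 170) = -51*(83 - 170)/92 = -51/92*(-87) = 4437/92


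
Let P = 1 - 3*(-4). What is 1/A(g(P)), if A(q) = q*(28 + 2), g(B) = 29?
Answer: 1/870 ≈ 0.0011494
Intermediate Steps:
P = 13 (P = 1 + 12 = 13)
A(q) = 30*q (A(q) = q*30 = 30*q)
1/A(g(P)) = 1/(30*29) = 1/870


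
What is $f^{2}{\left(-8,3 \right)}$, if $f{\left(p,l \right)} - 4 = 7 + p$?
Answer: $9$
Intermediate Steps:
$f{\left(p,l \right)} = 11 + p$ ($f{\left(p,l \right)} = 4 + \left(7 + p\right) = 11 + p$)
$f^{2}{\left(-8,3 \right)} = \left(11 - 8\right)^{2} = 3^{2} = 9$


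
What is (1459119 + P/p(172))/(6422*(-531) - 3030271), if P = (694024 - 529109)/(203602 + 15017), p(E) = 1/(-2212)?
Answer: -318626344681/1407983532507 ≈ -0.22630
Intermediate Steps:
p(E) = -1/2212
P = 164915/218619 ≈ 0.75435
(1459119 + P/p(172))/(6422*(-531) - 3030271) = (1459119 + 164915/(218619*(-1/2212)))/(6422*(-531) - 3030271) = (1459119 + (164915/218619)*(-2212))/(-3410082 - 3030271) = (1459119 - 364791980/218619)/(-6440353) = (318626344681/218619)*(-1/6440353) = -318626344681/1407983532507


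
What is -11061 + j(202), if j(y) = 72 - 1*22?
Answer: -11011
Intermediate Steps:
j(y) = 50 (j(y) = 72 - 22 = 50)
-11061 + j(202) = -11061 + 50 = -11011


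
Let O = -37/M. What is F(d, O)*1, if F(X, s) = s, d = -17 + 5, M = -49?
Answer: 37/49 ≈ 0.75510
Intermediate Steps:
d = -12
O = 37/49 (O = -37/(-49) = -37*(-1/49) = 37/49 ≈ 0.75510)
F(d, O)*1 = (37/49)*1 = 37/49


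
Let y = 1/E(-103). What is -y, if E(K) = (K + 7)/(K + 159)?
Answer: 7/12 ≈ 0.58333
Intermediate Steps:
E(K) = (7 + K)/(159 + K)
y = -7/12 (y = 1/((7 - 103)/(159 - 103)) = 1/(-96/56) = 1/((1/56)*(-96)) = 1/(-12/7) = -7/12 ≈ -0.58333)
-y = -1*(-7/12) = 7/12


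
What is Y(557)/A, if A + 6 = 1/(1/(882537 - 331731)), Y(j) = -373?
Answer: -373/550800 ≈ -0.00067720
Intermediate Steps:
A = 550800 (A = -6 + 1/(1/(882537 - 331731)) = -6 + 1/(1/550806) = -6 + 550806 = 550800)
Y(557)/A = -373/550800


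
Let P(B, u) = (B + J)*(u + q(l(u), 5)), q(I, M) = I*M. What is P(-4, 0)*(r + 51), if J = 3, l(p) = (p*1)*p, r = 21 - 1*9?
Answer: 0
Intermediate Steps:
r = 12 (r = 21 - 9 = 12)
l(p) = p² (l(p) = p*p = p²)
P(B, u) = (3 + B)*(u + 5*u²) (P(B, u) = (B + 3)*(u + u²*5) = (3 + B)*(u + 5*u²))
P(-4, 0)*(r + 51) = (0*(3 - 4 + 15*0 + 5*(-4)*0))*(12 + 51) = (0*(3 - 4 + 0 + 0))*63 = (0*(-1))*63 = 0*63 = 0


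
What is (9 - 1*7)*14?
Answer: 28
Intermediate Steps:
(9 - 1*7)*14 = (9 - 7)*14 = 2*14 = 28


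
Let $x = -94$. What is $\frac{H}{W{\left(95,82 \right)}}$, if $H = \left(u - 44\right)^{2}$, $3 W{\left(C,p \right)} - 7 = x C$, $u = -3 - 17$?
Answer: $- \frac{12288}{8923} \approx -1.3771$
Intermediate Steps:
$u = -20$
$W{\left(C,p \right)} = \frac{7}{3} - \frac{94 C}{3}$ ($W{\left(C,p \right)} = \frac{7}{3} + \frac{\left(-94\right) C}{3} = \frac{7}{3} - \frac{94 C}{3}$)
$H = 4096$ ($H = \left(-20 - 44\right)^{2} = \left(-64\right)^{2} = 4096$)
$\frac{H}{W{\left(95,82 \right)}} = \frac{4096}{\frac{7}{3} - \frac{8930}{3}} = \frac{4096}{- \frac{8923}{3}} = 4096 \left(- \frac{3}{8923}\right) = - \frac{12288}{8923}$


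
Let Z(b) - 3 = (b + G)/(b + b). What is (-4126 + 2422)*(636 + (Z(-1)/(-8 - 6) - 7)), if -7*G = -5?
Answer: -52500240/49 ≈ -1.0714e+6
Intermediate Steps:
G = 5/7 (G = -1/7*(-5) = 5/7 ≈ 0.71429)
Z(b) = 3 + (5/7 + b)/(2*b) (Z(b) = 3 + (b + 5/7)/(b + b) = 3 + (5/7 + b)/((2*b)) = 3 + (5/7 + b)*(1/(2*b)) = 3 + (5/7 + b)/(2*b))
(-4126 + 2422)*(636 + (Z(-1)/(-8 - 6) - 7)) = (-4126 + 2422)*(636 + (((1/14)*(5 + 49*(-1))/(-1))/(-8 - 6) - 7)) = -1704*(636 + (((1/14)*(-1)*(5 - 49))/(-14) - 7)) = -1704*(636 + (((1/14)*(-1)*(-44))*(-1/14) - 7)) = -1704*(636 + ((22/7)*(-1/14) - 7)) = -1704*(636 + (-11/49 - 7)) = -1704*(636 - 354/49) = -1704*30810/49 = -52500240/49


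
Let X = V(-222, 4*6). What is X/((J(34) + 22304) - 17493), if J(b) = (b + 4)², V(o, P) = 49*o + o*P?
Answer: -5402/2085 ≈ -2.5909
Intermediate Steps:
V(o, P) = 49*o + P*o
J(b) = (4 + b)²
X = -16206 (X = -222*(49 + 4*6) = -222*(49 + 24) = -222*73 = -16206)
X/((J(34) + 22304) - 17493) = -16206/(((4 + 34)² + 22304) - 17493) = -16206/((38² + 22304) - 17493) = -16206/((1444 + 22304) - 17493) = -16206/(23748 - 17493) = -16206/6255 = -16206*1/6255 = -5402/2085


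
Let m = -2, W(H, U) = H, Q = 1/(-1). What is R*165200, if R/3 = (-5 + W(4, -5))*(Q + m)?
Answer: 1486800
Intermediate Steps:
Q = -1
R = 9 (R = 3*((-5 + 4)*(-1 - 2)) = 3*(-1*(-3)) = 3*3 = 9)
R*165200 = 9*165200 = 1486800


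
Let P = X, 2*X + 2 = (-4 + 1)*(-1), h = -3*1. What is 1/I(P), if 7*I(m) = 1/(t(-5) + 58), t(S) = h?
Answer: 385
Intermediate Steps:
h = -3
t(S) = -3
X = ½ (X = -1 + ((-4 + 1)*(-1))/2 = -1 + (-3*(-1))/2 = -1 + (½)*3 = -1 + 3/2 = ½ ≈ 0.50000)
P = ½ ≈ 0.50000
I(m) = 1/385 (I(m) = 1/(7*(-3 + 58)) = (⅐)/55 = (⅐)*(1/55) = 1/385)
1/I(P) = 1/(1/385) = 385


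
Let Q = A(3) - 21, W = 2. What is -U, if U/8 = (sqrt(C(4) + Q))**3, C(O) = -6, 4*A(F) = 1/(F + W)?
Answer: 3773*I*sqrt(55)/25 ≈ 1119.3*I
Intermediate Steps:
A(F) = 1/(4*(2 + F)) (A(F) = 1/(4*(F + 2)) = 1/(4*(2 + F)))
Q = -419/20 (Q = 1/(4*(2 + 3)) - 21 = (1/4)/5 - 21 = (1/4)*(1/5) - 21 = 1/20 - 21 = -419/20 ≈ -20.950)
U = -3773*I*sqrt(55)/25 (U = 8*(sqrt(-6 - 419/20))**3 = 8*(sqrt(-539/20))**3 = 8*(7*I*sqrt(55)/10)**3 = 8*(-3773*I*sqrt(55)/200) = -3773*I*sqrt(55)/25 ≈ -1119.3*I)
-U = -(-3773)*I*sqrt(55)/25 = 3773*I*sqrt(55)/25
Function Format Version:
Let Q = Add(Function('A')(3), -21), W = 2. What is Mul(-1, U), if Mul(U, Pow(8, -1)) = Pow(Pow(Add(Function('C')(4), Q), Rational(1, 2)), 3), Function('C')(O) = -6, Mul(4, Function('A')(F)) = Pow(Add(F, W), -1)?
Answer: Mul(Rational(3773, 25), I, Pow(55, Rational(1, 2))) ≈ Mul(1119.3, I)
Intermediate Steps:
Function('A')(F) = Mul(Rational(1, 4), Pow(Add(2, F), -1)) (Function('A')(F) = Mul(Rational(1, 4), Pow(Add(F, 2), -1)) = Mul(Rational(1, 4), Pow(Add(2, F), -1)))
Q = Rational(-419, 20) (Q = Add(Mul(Rational(1, 4), Pow(Add(2, 3), -1)), -21) = Add(Mul(Rational(1, 4), Pow(5, -1)), -21) = Add(Mul(Rational(1, 4), Rational(1, 5)), -21) = Add(Rational(1, 20), -21) = Rational(-419, 20) ≈ -20.950)
U = Mul(Rational(-3773, 25), I, Pow(55, Rational(1, 2))) (U = Mul(8, Pow(Pow(Add(-6, Rational(-419, 20)), Rational(1, 2)), 3)) = Mul(8, Pow(Pow(Rational(-539, 20), Rational(1, 2)), 3)) = Mul(8, Pow(Mul(Rational(7, 10), I, Pow(55, Rational(1, 2))), 3)) = Mul(8, Mul(Rational(-3773, 200), I, Pow(55, Rational(1, 2)))) = Mul(Rational(-3773, 25), I, Pow(55, Rational(1, 2))) ≈ Mul(-1119.3, I))
Mul(-1, U) = Mul(-1, Mul(Rational(-3773, 25), I, Pow(55, Rational(1, 2)))) = Mul(Rational(3773, 25), I, Pow(55, Rational(1, 2)))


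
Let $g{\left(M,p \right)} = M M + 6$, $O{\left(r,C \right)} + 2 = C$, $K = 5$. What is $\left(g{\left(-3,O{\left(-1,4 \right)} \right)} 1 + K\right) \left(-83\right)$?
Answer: $-1660$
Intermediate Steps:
$O{\left(r,C \right)} = -2 + C$
$g{\left(M,p \right)} = 6 + M^{2}$ ($g{\left(M,p \right)} = M^{2} + 6 = 6 + M^{2}$)
$\left(g{\left(-3,O{\left(-1,4 \right)} \right)} 1 + K\right) \left(-83\right) = \left(\left(6 + \left(-3\right)^{2}\right) 1 + 5\right) \left(-83\right) = \left(\left(6 + 9\right) 1 + 5\right) \left(-83\right) = \left(15 \cdot 1 + 5\right) \left(-83\right) = \left(15 + 5\right) \left(-83\right) = 20 \left(-83\right) = -1660$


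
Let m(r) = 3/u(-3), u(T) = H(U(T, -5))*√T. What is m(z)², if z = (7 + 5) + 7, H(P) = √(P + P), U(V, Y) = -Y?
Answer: -3/10 ≈ -0.30000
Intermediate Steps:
H(P) = √2*√P (H(P) = √(2*P) = √2*√P)
u(T) = √10*√T (u(T) = (√2*√(-1*(-5)))*√T = (√2*√5)*√T = √10*√T)
z = 19 (z = 12 + 7 = 19)
m(r) = -I*√30/10 (m(r) = 3/((√10*√(-3))) = 3/((√10*(I*√3))) = 3/((I*√30)) = 3*(-I*√30/30) = -I*√30/10)
m(z)² = (-I*√30/10)² = -3/10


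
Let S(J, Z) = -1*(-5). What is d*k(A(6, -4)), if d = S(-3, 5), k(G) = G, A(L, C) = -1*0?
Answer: 0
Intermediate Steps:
A(L, C) = 0
S(J, Z) = 5
d = 5
d*k(A(6, -4)) = 5*0 = 0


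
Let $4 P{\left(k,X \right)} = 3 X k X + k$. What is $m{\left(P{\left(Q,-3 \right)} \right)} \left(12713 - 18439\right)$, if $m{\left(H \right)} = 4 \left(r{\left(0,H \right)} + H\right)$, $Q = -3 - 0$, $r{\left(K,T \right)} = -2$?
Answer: $526792$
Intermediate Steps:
$Q = -3$ ($Q = -3 + 0 = -3$)
$P{\left(k,X \right)} = \frac{k}{4} + \frac{3 k X^{2}}{4}$ ($P{\left(k,X \right)} = \frac{3 X k X + k}{4} = \frac{3 k X^{2} + k}{4} = \frac{k + 3 k X^{2}}{4} = \frac{k}{4} + \frac{3 k X^{2}}{4}$)
$m{\left(H \right)} = -8 + 4 H$ ($m{\left(H \right)} = 4 \left(-2 + H\right) = -8 + 4 H$)
$m{\left(P{\left(Q,-3 \right)} \right)} \left(12713 - 18439\right) = \left(-8 + 4 \cdot \frac{1}{4} \left(-3\right) \left(1 + 3 \left(-3\right)^{2}\right)\right) \left(12713 - 18439\right) = \left(-8 + 4 \cdot \frac{1}{4} \left(-3\right) \left(1 + 3 \cdot 9\right)\right) \left(12713 - 18439\right) = \left(-8 + 4 \cdot \frac{1}{4} \left(-3\right) \left(1 + 27\right)\right) \left(-5726\right) = \left(-8 + 4 \cdot \frac{1}{4} \left(-3\right) 28\right) \left(-5726\right) = \left(-8 + 4 \left(-21\right)\right) \left(-5726\right) = \left(-8 - 84\right) \left(-5726\right) = \left(-92\right) \left(-5726\right) = 526792$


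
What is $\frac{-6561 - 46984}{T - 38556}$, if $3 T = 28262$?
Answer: $\frac{160635}{87406} \approx 1.8378$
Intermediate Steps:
$T = \frac{28262}{3}$ ($T = \frac{1}{3} \cdot 28262 = \frac{28262}{3} \approx 9420.7$)
$\frac{-6561 - 46984}{T - 38556} = \frac{-6561 - 46984}{\frac{28262}{3} - 38556} = - \frac{53545}{- \frac{87406}{3}} = \left(-53545\right) \left(- \frac{3}{87406}\right) = \frac{160635}{87406}$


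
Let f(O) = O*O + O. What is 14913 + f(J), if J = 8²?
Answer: 19073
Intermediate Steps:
J = 64
f(O) = O + O² (f(O) = O² + O = O + O²)
14913 + f(J) = 14913 + 64*(1 + 64) = 14913 + 64*65 = 14913 + 4160 = 19073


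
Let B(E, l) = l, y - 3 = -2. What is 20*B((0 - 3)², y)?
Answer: 20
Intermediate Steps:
y = 1 (y = 3 - 2 = 1)
20*B((0 - 3)², y) = 20*1 = 20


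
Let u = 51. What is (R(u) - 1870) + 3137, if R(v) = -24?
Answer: 1243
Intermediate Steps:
(R(u) - 1870) + 3137 = (-24 - 1870) + 3137 = -1894 + 3137 = 1243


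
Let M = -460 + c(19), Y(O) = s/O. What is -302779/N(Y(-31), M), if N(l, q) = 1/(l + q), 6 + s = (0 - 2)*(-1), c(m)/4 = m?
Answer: 3603070100/31 ≈ 1.1623e+8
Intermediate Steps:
c(m) = 4*m
s = -4 (s = -6 + (0 - 2)*(-1) = -6 - 2*(-1) = -6 + 2 = -4)
Y(O) = -4/O
M = -384 (M = -460 + 4*19 = -460 + 76 = -384)
-302779/N(Y(-31), M) = -302779/(1/(-4/(-31) - 384)) = -302779/(1/(-4*(-1/31) - 384)) = -302779/(1/(4/31 - 384)) = -302779/(1/(-11900/31)) = -302779/(-31/11900) = -302779*(-11900/31) = 3603070100/31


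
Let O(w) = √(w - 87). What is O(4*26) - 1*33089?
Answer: -33089 + √17 ≈ -33085.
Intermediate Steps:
O(w) = √(-87 + w)
O(4*26) - 1*33089 = √(-87 + 4*26) - 1*33089 = √(-87 + 104) - 33089 = √17 - 33089 = -33089 + √17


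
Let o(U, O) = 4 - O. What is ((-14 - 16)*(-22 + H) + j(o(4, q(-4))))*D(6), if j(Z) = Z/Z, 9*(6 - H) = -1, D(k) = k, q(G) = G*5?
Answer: 2866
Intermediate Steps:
q(G) = 5*G
H = 55/9 (H = 6 - ⅑*(-1) = 6 + ⅑ = 55/9 ≈ 6.1111)
j(Z) = 1
((-14 - 16)*(-22 + H) + j(o(4, q(-4))))*D(6) = ((-14 - 16)*(-22 + 55/9) + 1)*6 = (-30*(-143/9) + 1)*6 = (1430/3 + 1)*6 = (1433/3)*6 = 2866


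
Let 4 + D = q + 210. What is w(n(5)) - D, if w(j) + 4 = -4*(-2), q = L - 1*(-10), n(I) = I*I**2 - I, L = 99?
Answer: -311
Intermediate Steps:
n(I) = I**3 - I
q = 109 (q = 99 - 1*(-10) = 99 + 10 = 109)
w(j) = 4 (w(j) = -4 - 4*(-2) = -4 + 8 = 4)
D = 315 (D = -4 + (109 + 210) = -4 + 319 = 315)
w(n(5)) - D = 4 - 1*315 = 4 - 315 = -311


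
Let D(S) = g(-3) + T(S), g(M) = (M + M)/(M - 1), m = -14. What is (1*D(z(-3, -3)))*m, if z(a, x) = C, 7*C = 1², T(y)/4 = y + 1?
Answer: -85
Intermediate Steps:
T(y) = 4 + 4*y (T(y) = 4*(y + 1) = 4*(1 + y) = 4 + 4*y)
C = ⅐ (C = (⅐)*1² = (⅐)*1 = ⅐ ≈ 0.14286)
g(M) = 2*M/(-1 + M) (g(M) = (2*M)/(-1 + M) = 2*M/(-1 + M))
z(a, x) = ⅐
D(S) = 11/2 + 4*S (D(S) = 2*(-3)/(-1 - 3) + (4 + 4*S) = 2*(-3)/(-4) + (4 + 4*S) = 2*(-3)*(-¼) + (4 + 4*S) = 3/2 + (4 + 4*S) = 11/2 + 4*S)
(1*D(z(-3, -3)))*m = (1*(11/2 + 4*(⅐)))*(-14) = (1*(11/2 + 4/7))*(-14) = (1*(85/14))*(-14) = (85/14)*(-14) = -85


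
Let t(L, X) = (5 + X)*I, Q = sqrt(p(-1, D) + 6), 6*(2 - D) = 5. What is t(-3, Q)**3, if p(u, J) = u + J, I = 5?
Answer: 54375/2 + 60875*sqrt(222)/36 ≈ 52382.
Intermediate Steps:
D = 7/6 (D = 2 - 1/6*5 = 2 - 5/6 = 7/6 ≈ 1.1667)
p(u, J) = J + u
Q = sqrt(222)/6 (Q = sqrt((7/6 - 1) + 6) = sqrt(1/6 + 6) = sqrt(37/6) = sqrt(222)/6 ≈ 2.4833)
t(L, X) = 25 + 5*X (t(L, X) = (5 + X)*5 = 25 + 5*X)
t(-3, Q)**3 = (25 + 5*(sqrt(222)/6))**3 = (25 + 5*sqrt(222)/6)**3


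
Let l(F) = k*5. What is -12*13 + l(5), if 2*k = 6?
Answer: -141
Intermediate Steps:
k = 3 (k = (1/2)*6 = 3)
l(F) = 15 (l(F) = 3*5 = 15)
-12*13 + l(5) = -12*13 + 15 = -156 + 15 = -141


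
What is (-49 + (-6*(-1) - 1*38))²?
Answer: 6561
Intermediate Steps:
(-49 + (-6*(-1) - 1*38))² = (-49 + (6 - 38))² = (-49 - 32)² = (-81)² = 6561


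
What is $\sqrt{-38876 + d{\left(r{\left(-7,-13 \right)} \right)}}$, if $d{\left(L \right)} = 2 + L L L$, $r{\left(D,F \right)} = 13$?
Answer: $i \sqrt{36677} \approx 191.51 i$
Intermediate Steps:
$d{\left(L \right)} = 2 + L^{3}$ ($d{\left(L \right)} = 2 + L^{2} L = 2 + L^{3}$)
$\sqrt{-38876 + d{\left(r{\left(-7,-13 \right)} \right)}} = \sqrt{-38876 + \left(2 + 13^{3}\right)} = \sqrt{-38876 + \left(2 + 2197\right)} = \sqrt{-38876 + 2199} = \sqrt{-36677} = i \sqrt{36677}$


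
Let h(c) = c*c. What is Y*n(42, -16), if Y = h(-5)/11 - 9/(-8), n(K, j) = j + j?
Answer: -1196/11 ≈ -108.73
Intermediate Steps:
h(c) = c²
n(K, j) = 2*j
Y = 299/88 (Y = (-5)²/11 - 9/(-8) = 25*(1/11) - 9*(-⅛) = 25/11 + 9/8 = 299/88 ≈ 3.3977)
Y*n(42, -16) = 299*(2*(-16))/88 = (299/88)*(-32) = -1196/11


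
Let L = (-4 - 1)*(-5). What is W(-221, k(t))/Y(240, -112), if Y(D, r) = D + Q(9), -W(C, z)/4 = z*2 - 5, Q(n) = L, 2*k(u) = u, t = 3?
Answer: 8/265 ≈ 0.030189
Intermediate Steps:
k(u) = u/2
L = 25 (L = -5*(-5) = 25)
Q(n) = 25
W(C, z) = 20 - 8*z (W(C, z) = -4*(z*2 - 5) = -4*(2*z - 5) = -4*(-5 + 2*z) = 20 - 8*z)
Y(D, r) = 25 + D (Y(D, r) = D + 25 = 25 + D)
W(-221, k(t))/Y(240, -112) = (20 - 4*3)/(25 + 240) = (20 - 8*3/2)/265 = (20 - 12)*(1/265) = 8*(1/265) = 8/265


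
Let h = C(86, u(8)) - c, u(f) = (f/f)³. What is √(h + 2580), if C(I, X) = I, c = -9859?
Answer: 5*√501 ≈ 111.92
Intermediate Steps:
u(f) = 1 (u(f) = 1³ = 1)
h = 9945 (h = 86 - 1*(-9859) = 86 + 9859 = 9945)
√(h + 2580) = √(9945 + 2580) = √12525 = 5*√501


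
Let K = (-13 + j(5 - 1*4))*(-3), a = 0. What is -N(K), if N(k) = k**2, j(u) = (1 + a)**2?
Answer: -1296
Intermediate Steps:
j(u) = 1 (j(u) = (1 + 0)**2 = 1**2 = 1)
K = 36 (K = (-13 + 1)*(-3) = -12*(-3) = 36)
-N(K) = -1*36**2 = -1*1296 = -1296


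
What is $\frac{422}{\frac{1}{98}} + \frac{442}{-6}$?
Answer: $\frac{123847}{3} \approx 41282.0$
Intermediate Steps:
$\frac{422}{\frac{1}{98}} + \frac{442}{-6} = 422 \frac{1}{\frac{1}{98}} + 442 \left(- \frac{1}{6}\right) = 422 \cdot 98 - \frac{221}{3} = 41356 - \frac{221}{3} = \frac{123847}{3}$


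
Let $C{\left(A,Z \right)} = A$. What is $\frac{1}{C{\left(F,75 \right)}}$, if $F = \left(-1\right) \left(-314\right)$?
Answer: $\frac{1}{314} \approx 0.0031847$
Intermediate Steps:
$F = 314$
$\frac{1}{C{\left(F,75 \right)}} = \frac{1}{314}$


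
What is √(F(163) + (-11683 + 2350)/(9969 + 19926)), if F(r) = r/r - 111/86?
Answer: I*√442781880290/856990 ≈ 0.77646*I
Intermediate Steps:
F(r) = -25/86 (F(r) = 1 - 111*1/86 = 1 - 111/86 = -25/86)
√(F(163) + (-11683 + 2350)/(9969 + 19926)) = √(-25/86 + (-11683 + 2350)/(9969 + 19926)) = √(-25/86 - 9333/29895) = √(-25/86 - 9333*1/29895) = √(-25/86 - 3111/9965) = √(-516671/856990) = I*√442781880290/856990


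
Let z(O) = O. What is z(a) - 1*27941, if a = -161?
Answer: -28102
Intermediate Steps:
z(a) - 1*27941 = -161 - 1*27941 = -161 - 27941 = -28102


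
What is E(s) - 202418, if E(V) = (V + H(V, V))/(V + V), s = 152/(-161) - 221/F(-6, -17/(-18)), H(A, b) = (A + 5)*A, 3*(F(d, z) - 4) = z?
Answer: -7594172290/37513 ≈ -2.0244e+5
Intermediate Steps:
F(d, z) = 4 + z/3
H(A, b) = A*(5 + A) (H(A, b) = (5 + A)*A = A*(5 + A))
s = -1956790/37513 (s = 152/(-161) - 221/(4 + (-17/(-18))/3) = 152*(-1/161) - 221/(4 + (-17*(-1/18))/3) = -152/161 - 221/(4 + (1/3)*(17/18)) = -152/161 - 221/(4 + 17/54) = -152/161 - 221/233/54 = -152/161 - 221*54/233 = -152/161 - 11934/233 = -1956790/37513 ≈ -52.163)
E(V) = (V + V*(5 + V))/(2*V) (E(V) = (V + V*(5 + V))/(V + V) = (V + V*(5 + V))/((2*V)) = (V + V*(5 + V))*(1/(2*V)) = (V + V*(5 + V))/(2*V))
E(s) - 202418 = (3 + (1/2)*(-1956790/37513)) - 202418 = (3 - 978395/37513) - 202418 = -865856/37513 - 202418 = -7594172290/37513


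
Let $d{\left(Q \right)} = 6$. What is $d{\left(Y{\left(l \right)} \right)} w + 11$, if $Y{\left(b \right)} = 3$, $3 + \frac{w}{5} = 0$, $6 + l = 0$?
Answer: $-79$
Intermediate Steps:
$l = -6$ ($l = -6 + 0 = -6$)
$w = -15$ ($w = -15 + 5 \cdot 0 = -15 + 0 = -15$)
$d{\left(Y{\left(l \right)} \right)} w + 11 = 6 \left(-15\right) + 11 = -90 + 11 = -79$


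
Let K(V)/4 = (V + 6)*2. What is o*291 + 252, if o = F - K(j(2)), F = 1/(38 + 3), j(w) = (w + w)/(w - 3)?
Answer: -180273/41 ≈ -4396.9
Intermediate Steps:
j(w) = 2*w/(-3 + w) (j(w) = (2*w)/(-3 + w) = 2*w/(-3 + w))
K(V) = 48 + 8*V (K(V) = 4*((V + 6)*2) = 4*((6 + V)*2) = 4*(12 + 2*V) = 48 + 8*V)
F = 1/41 ≈ 0.024390
o = -655/41 (o = 1/41 - (48 + 8*(2*2/(-3 + 2))) = 1/41 - (48 + 8*(2*2/(-1))) = 1/41 - (48 + 8*(2*2*(-1))) = 1/41 - (48 + 8*(-4)) = 1/41 - (48 - 32) = 1/41 - 1*16 = 1/41 - 16 = -655/41 ≈ -15.976)
o*291 + 252 = -655/41*291 + 252 = -190605/41 + 252 = -180273/41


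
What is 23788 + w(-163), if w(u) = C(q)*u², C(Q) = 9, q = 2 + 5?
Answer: 262909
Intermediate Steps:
q = 7
w(u) = 9*u²
23788 + w(-163) = 23788 + 9*(-163)² = 23788 + 9*26569 = 23788 + 239121 = 262909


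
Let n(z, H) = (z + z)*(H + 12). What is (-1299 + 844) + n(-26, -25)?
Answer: 221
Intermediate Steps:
n(z, H) = 2*z*(12 + H) (n(z, H) = (2*z)*(12 + H) = 2*z*(12 + H))
(-1299 + 844) + n(-26, -25) = (-1299 + 844) + 2*(-26)*(12 - 25) = -455 + 2*(-26)*(-13) = -455 + 676 = 221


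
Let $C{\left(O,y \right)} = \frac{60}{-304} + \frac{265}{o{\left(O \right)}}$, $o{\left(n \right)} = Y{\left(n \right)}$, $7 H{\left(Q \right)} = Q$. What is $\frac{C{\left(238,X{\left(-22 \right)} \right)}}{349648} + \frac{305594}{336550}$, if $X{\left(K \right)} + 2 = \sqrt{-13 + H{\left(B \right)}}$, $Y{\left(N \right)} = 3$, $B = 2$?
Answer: $\frac{12184319210093}{13414839921600} \approx 0.90827$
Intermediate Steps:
$H{\left(Q \right)} = \frac{Q}{7}$
$o{\left(n \right)} = 3$
$X{\left(K \right)} = -2 + \frac{i \sqrt{623}}{7}$ ($X{\left(K \right)} = -2 + \sqrt{-13 + \frac{1}{7} \cdot 2} = -2 + \sqrt{-13 + \frac{2}{7}} = -2 + \sqrt{- \frac{89}{7}} = -2 + \frac{i \sqrt{623}}{7}$)
$C{\left(O,y \right)} = \frac{20095}{228}$ ($C{\left(O,y \right)} = \frac{60}{-304} + \frac{265}{3} = 60 \left(- \frac{1}{304}\right) + 265 \cdot \frac{1}{3} = - \frac{15}{76} + \frac{265}{3} = \frac{20095}{228}$)
$\frac{C{\left(238,X{\left(-22 \right)} \right)}}{349648} + \frac{305594}{336550} = \frac{20095}{228 \cdot 349648} + \frac{305594}{336550} = \frac{20095}{228} \cdot \frac{1}{349648} + 305594 \cdot \frac{1}{336550} = \frac{20095}{79719744} + \frac{152797}{168275} = \frac{12184319210093}{13414839921600}$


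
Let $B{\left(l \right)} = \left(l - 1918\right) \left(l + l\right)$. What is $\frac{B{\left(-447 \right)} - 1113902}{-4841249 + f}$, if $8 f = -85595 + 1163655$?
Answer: $- \frac{2000816}{9412983} \approx -0.21256$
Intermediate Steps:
$B{\left(l \right)} = 2 l \left(-1918 + l\right)$ ($B{\left(l \right)} = \left(-1918 + l\right) 2 l = 2 l \left(-1918 + l\right)$)
$f = \frac{269515}{2}$ ($f = \frac{-85595 + 1163655}{8} = \frac{1}{8} \cdot 1078060 = \frac{269515}{2} \approx 1.3476 \cdot 10^{5}$)
$\frac{B{\left(-447 \right)} - 1113902}{-4841249 + f} = \frac{2 \left(-447\right) \left(-1918 - 447\right) - 1113902}{-4841249 + \frac{269515}{2}} = \frac{2 \left(-447\right) \left(-2365\right) - 1113902}{- \frac{9412983}{2}} = \left(2114310 - 1113902\right) \left(- \frac{2}{9412983}\right) = 1000408 \left(- \frac{2}{9412983}\right) = - \frac{2000816}{9412983}$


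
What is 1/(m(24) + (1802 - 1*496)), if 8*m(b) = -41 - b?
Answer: 8/10383 ≈ 0.00077049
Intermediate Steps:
m(b) = -41/8 - b/8 (m(b) = (-41 - b)/8 = -41/8 - b/8)
1/(m(24) + (1802 - 1*496)) = 1/((-41/8 - ⅛*24) + (1802 - 1*496)) = 1/((-41/8 - 3) + (1802 - 496)) = 1/(-65/8 + 1306) = 1/(10383/8) = 8/10383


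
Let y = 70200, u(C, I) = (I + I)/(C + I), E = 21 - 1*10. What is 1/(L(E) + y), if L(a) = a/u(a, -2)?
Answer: 4/280701 ≈ 1.4250e-5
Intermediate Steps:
E = 11 (E = 21 - 10 = 11)
u(C, I) = 2*I/(C + I) (u(C, I) = (2*I)/(C + I) = 2*I/(C + I))
L(a) = a*(1/2 - a/4) (L(a) = a/((2*(-2)/(a - 2))) = a/((2*(-2)/(-2 + a))) = a/((-4/(-2 + a))) = a*(1/2 - a/4))
1/(L(E) + y) = 1/((1/4)*11*(2 - 1*11) + 70200) = 1/((1/4)*11*(2 - 11) + 70200) = 1/((1/4)*11*(-9) + 70200) = 1/(-99/4 + 70200) = 1/(280701/4) = 4/280701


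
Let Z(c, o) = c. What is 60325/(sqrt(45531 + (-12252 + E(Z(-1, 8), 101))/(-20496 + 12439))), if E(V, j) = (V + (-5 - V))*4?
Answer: 60325*sqrt(2955755077723)/366855539 ≈ 282.71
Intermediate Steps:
E(V, j) = -20 (E(V, j) = -5*4 = -20)
60325/(sqrt(45531 + (-12252 + E(Z(-1, 8), 101))/(-20496 + 12439))) = 60325/(sqrt(45531 + (-12252 - 20)/(-20496 + 12439))) = 60325/(sqrt(45531 - 12272/(-8057))) = 60325/(sqrt(45531 - 12272*(-1/8057))) = 60325/(sqrt(45531 + 12272/8057)) = 60325/(sqrt(366855539/8057)) = 60325/((sqrt(2955755077723)/8057)) = 60325*(sqrt(2955755077723)/366855539) = 60325*sqrt(2955755077723)/366855539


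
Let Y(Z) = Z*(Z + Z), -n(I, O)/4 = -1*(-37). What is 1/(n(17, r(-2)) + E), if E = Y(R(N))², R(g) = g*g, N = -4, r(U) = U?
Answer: 1/261996 ≈ 3.8169e-6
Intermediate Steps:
n(I, O) = -148 (n(I, O) = -(-4)*(-37) = -4*37 = -148)
R(g) = g²
Y(Z) = 2*Z² (Y(Z) = Z*(2*Z) = 2*Z²)
E = 262144 (E = (2*((-4)²)²)² = (2*16²)² = (2*256)² = 512² = 262144)
1/(n(17, r(-2)) + E) = 1/(-148 + 262144) = 1/261996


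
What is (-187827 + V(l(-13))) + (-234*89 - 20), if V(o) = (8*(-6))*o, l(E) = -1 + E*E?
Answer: -216737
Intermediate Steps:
l(E) = -1 + E**2
V(o) = -48*o
(-187827 + V(l(-13))) + (-234*89 - 20) = (-187827 - 48*(-1 + (-13)**2)) + (-234*89 - 20) = (-187827 - 48*(-1 + 169)) + (-20826 - 20) = (-187827 - 48*168) - 20846 = (-187827 - 8064) - 20846 = -195891 - 20846 = -216737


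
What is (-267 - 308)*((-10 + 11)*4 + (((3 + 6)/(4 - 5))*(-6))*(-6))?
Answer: 184000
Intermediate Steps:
(-267 - 308)*((-10 + 11)*4 + (((3 + 6)/(4 - 5))*(-6))*(-6)) = -575*(1*4 + ((9/(-1))*(-6))*(-6)) = -575*(4 + ((9*(-1))*(-6))*(-6)) = -575*(4 - 9*(-6)*(-6)) = -575*(4 + 54*(-6)) = -575*(4 - 324) = -575*(-320) = 184000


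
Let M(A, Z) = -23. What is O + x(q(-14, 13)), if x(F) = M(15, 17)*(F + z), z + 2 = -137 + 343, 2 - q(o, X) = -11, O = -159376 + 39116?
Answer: -125251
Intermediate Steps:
O = -120260
q(o, X) = 13 (q(o, X) = 2 - 1*(-11) = 2 + 11 = 13)
z = 204 (z = -2 + (-137 + 343) = -2 + 206 = 204)
x(F) = -4692 - 23*F (x(F) = -23*(F + 204) = -23*(204 + F) = -4692 - 23*F)
O + x(q(-14, 13)) = -120260 + (-4692 - 23*13) = -120260 + (-4692 - 299) = -120260 - 4991 = -125251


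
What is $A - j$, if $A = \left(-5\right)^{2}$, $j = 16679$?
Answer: $-16654$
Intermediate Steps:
$A = 25$
$A - j = 25 - 16679 = -16654$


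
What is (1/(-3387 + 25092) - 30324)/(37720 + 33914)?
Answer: -658182419/1554815970 ≈ -0.42332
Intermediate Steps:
(1/(-3387 + 25092) - 30324)/(37720 + 33914) = (1/21705 - 30324)/71634 = (1/21705 - 30324)*(1/71634) = -658182419/21705*1/71634 = -658182419/1554815970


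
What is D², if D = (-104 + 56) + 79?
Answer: 961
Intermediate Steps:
D = 31 (D = -48 + 79 = 31)
D² = 31² = 961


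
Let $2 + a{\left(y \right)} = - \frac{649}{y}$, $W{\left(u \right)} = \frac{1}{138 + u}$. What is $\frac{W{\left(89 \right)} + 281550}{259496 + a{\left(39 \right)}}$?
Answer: $\frac{2492562189}{2297153059} \approx 1.0851$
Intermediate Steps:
$a{\left(y \right)} = -2 - \frac{649}{y}$
$\frac{W{\left(89 \right)} + 281550}{259496 + a{\left(39 \right)}} = \frac{\frac{1}{138 + 89} + 281550}{259496 - \left(2 + \frac{649}{39}\right)} = \frac{\frac{1}{227} + 281550}{259496 - \frac{727}{39}} = \frac{63911851}{227 \left(259496 - \frac{727}{39}\right)} = \frac{63911851}{227 \cdot \frac{10119617}{39}} = \frac{63911851}{227} \cdot \frac{39}{10119617} = \frac{2492562189}{2297153059}$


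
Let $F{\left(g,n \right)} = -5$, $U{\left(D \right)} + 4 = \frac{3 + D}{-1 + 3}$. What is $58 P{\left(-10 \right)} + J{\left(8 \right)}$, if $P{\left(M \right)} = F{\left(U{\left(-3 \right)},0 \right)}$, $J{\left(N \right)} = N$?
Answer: $-282$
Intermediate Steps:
$U{\left(D \right)} = - \frac{5}{2} + \frac{D}{2}$ ($U{\left(D \right)} = -4 + \frac{3 + D}{-1 + 3} = -4 + \frac{3 + D}{2} = -4 + \left(3 + D\right) \frac{1}{2} = -4 + \left(\frac{3}{2} + \frac{D}{2}\right) = - \frac{5}{2} + \frac{D}{2}$)
$P{\left(M \right)} = -5$
$58 P{\left(-10 \right)} + J{\left(8 \right)} = 58 \left(-5\right) + 8 = -290 + 8 = -282$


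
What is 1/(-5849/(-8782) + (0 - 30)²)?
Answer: 8782/7909649 ≈ 0.0011103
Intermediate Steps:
1/(-5849/(-8782) + (0 - 30)²) = 1/(-5849*(-1/8782) + (-30)²) = 1/(5849/8782 + 900) = 1/(7909649/8782) = 8782/7909649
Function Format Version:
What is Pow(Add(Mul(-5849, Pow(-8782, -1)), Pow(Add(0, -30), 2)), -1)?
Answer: Rational(8782, 7909649) ≈ 0.0011103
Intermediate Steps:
Pow(Add(Mul(-5849, Pow(-8782, -1)), Pow(Add(0, -30), 2)), -1) = Pow(Add(Mul(-5849, Rational(-1, 8782)), Pow(-30, 2)), -1) = Pow(Add(Rational(5849, 8782), 900), -1) = Pow(Rational(7909649, 8782), -1) = Rational(8782, 7909649)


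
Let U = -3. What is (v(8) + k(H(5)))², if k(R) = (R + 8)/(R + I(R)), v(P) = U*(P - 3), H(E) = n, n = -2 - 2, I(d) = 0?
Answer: 256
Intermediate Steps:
n = -4
H(E) = -4
v(P) = 9 - 3*P (v(P) = -3*(P - 3) = -3*(-3 + P) = 9 - 3*P)
k(R) = (8 + R)/R (k(R) = (R + 8)/(R + 0) = (8 + R)/R)
(v(8) + k(H(5)))² = ((9 - 3*8) + (8 - 4)/(-4))² = ((9 - 24) - ¼*4)² = (-15 - 1)² = (-16)² = 256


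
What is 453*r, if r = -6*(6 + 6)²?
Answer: -391392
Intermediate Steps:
r = -864 (r = -6*12² = -6*144 = -864)
453*r = 453*(-864) = -391392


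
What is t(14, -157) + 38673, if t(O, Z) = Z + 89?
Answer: 38605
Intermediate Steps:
t(O, Z) = 89 + Z
t(14, -157) + 38673 = (89 - 157) + 38673 = -68 + 38673 = 38605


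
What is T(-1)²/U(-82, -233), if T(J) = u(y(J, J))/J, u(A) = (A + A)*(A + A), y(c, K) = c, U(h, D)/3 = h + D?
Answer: -16/945 ≈ -0.016931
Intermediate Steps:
U(h, D) = 3*D + 3*h (U(h, D) = 3*(h + D) = 3*(D + h) = 3*D + 3*h)
u(A) = 4*A² (u(A) = (2*A)*(2*A) = 4*A²)
T(J) = 4*J (T(J) = (4*J²)/J = 4*J)
T(-1)²/U(-82, -233) = (4*(-1))²/(3*(-233) + 3*(-82)) = (-4)²/(-699 - 246) = 16/(-945) = 16*(-1/945) = -16/945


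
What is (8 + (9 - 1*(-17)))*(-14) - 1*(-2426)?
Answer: 1950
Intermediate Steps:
(8 + (9 - 1*(-17)))*(-14) - 1*(-2426) = (8 + (9 + 17))*(-14) + 2426 = (8 + 26)*(-14) + 2426 = 34*(-14) + 2426 = -476 + 2426 = 1950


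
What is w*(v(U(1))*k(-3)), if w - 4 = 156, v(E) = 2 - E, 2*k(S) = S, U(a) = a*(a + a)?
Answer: 0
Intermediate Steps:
U(a) = 2*a² (U(a) = a*(2*a) = 2*a²)
k(S) = S/2
w = 160 (w = 4 + 156 = 160)
w*(v(U(1))*k(-3)) = 160*((2 - 2*1²)*((½)*(-3))) = 160*((2 - 2)*(-3/2)) = 160*(0*(-3/2)) = 160*0 = 0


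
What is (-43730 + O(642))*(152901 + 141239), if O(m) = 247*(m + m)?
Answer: 80423170520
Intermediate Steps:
O(m) = 494*m (O(m) = 247*(2*m) = 494*m)
(-43730 + O(642))*(152901 + 141239) = (-43730 + 494*642)*(152901 + 141239) = (-43730 + 317148)*294140 = 273418*294140 = 80423170520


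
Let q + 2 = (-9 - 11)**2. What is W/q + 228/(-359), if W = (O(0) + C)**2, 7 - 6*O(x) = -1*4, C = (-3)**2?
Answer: -1750009/5143752 ≈ -0.34022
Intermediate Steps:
q = 398 (q = -2 + (-9 - 11)**2 = -2 + (-20)**2 = -2 + 400 = 398)
C = 9
O(x) = 11/6 (O(x) = 7/6 - (-1)*4/6 = 7/6 - 1/6*(-4) = 7/6 + 2/3 = 11/6)
W = 4225/36 (W = (11/6 + 9)**2 = (65/6)**2 = 4225/36 ≈ 117.36)
W/q + 228/(-359) = (4225/36)/398 + 228/(-359) = (4225/36)*(1/398) + 228*(-1/359) = 4225/14328 - 228/359 = -1750009/5143752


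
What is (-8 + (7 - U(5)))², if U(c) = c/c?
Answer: 4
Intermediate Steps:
U(c) = 1
(-8 + (7 - U(5)))² = (-8 + (7 - 1*1))² = (-8 + (7 - 1))² = (-8 + 6)² = (-2)² = 4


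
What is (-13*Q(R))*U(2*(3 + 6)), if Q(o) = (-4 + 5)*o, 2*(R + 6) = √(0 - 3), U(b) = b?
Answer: 1404 - 117*I*√3 ≈ 1404.0 - 202.65*I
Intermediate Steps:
R = -6 + I*√3/2 (R = -6 + √(0 - 3)/2 = -6 + √(-3)/2 = -6 + (I*√3)/2 = -6 + I*√3/2 ≈ -6.0 + 0.86602*I)
Q(o) = o (Q(o) = 1*o = o)
(-13*Q(R))*U(2*(3 + 6)) = (-13*(-6 + I*√3/2))*(2*(3 + 6)) = (78 - 13*I*√3/2)*(2*9) = (78 - 13*I*√3/2)*18 = 1404 - 117*I*√3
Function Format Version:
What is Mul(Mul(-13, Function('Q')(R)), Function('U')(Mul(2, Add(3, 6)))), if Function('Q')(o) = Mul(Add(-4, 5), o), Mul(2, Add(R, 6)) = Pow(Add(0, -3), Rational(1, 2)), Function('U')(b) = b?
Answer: Add(1404, Mul(-117, I, Pow(3, Rational(1, 2)))) ≈ Add(1404.0, Mul(-202.65, I))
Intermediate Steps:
R = Add(-6, Mul(Rational(1, 2), I, Pow(3, Rational(1, 2)))) (R = Add(-6, Mul(Rational(1, 2), Pow(Add(0, -3), Rational(1, 2)))) = Add(-6, Mul(Rational(1, 2), Pow(-3, Rational(1, 2)))) = Add(-6, Mul(Rational(1, 2), Mul(I, Pow(3, Rational(1, 2))))) = Add(-6, Mul(Rational(1, 2), I, Pow(3, Rational(1, 2)))) ≈ Add(-6.0000, Mul(0.86602, I)))
Function('Q')(o) = o (Function('Q')(o) = Mul(1, o) = o)
Mul(Mul(-13, Function('Q')(R)), Function('U')(Mul(2, Add(3, 6)))) = Mul(Mul(-13, Add(-6, Mul(Rational(1, 2), I, Pow(3, Rational(1, 2))))), Mul(2, Add(3, 6))) = Mul(Add(78, Mul(Rational(-13, 2), I, Pow(3, Rational(1, 2)))), Mul(2, 9)) = Mul(Add(78, Mul(Rational(-13, 2), I, Pow(3, Rational(1, 2)))), 18) = Add(1404, Mul(-117, I, Pow(3, Rational(1, 2))))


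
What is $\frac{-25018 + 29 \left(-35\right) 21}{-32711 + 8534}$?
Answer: $\frac{46333}{24177} \approx 1.9164$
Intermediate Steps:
$\frac{-25018 + 29 \left(-35\right) 21}{-32711 + 8534} = \frac{-25018 - 21315}{-24177} = \left(-25018 - 21315\right) \left(- \frac{1}{24177}\right) = \left(-46333\right) \left(- \frac{1}{24177}\right) = \frac{46333}{24177}$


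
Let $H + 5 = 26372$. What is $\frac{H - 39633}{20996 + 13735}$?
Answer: $- \frac{1474}{3859} \approx -0.38196$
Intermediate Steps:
$H = 26367$ ($H = -5 + 26372 = 26367$)
$\frac{H - 39633}{20996 + 13735} = \frac{26367 - 39633}{20996 + 13735} = - \frac{13266}{34731} = \left(-13266\right) \frac{1}{34731} = - \frac{1474}{3859}$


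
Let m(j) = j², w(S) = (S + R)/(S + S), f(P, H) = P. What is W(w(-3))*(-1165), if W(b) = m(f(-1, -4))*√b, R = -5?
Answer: -2330*√3/3 ≈ -1345.2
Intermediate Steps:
w(S) = (-5 + S)/(2*S) (w(S) = (S - 5)/(S + S) = (-5 + S)/((2*S)) = (-5 + S)*(1/(2*S)) = (-5 + S)/(2*S))
W(b) = √b (W(b) = (-1)²*√b = 1*√b = √b)
W(w(-3))*(-1165) = √((½)*(-5 - 3)/(-3))*(-1165) = √((½)*(-⅓)*(-8))*(-1165) = √(4/3)*(-1165) = (2*√3/3)*(-1165) = -2330*√3/3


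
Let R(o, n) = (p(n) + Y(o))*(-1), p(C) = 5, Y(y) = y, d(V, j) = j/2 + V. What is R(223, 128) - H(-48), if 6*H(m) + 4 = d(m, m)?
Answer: -646/3 ≈ -215.33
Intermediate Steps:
d(V, j) = V + j/2 (d(V, j) = j/2 + V = V + j/2)
H(m) = -2/3 + m/4 (H(m) = -2/3 + (m + m/2)/6 = -2/3 + (3*m/2)/6 = -2/3 + m/4)
R(o, n) = -5 - o (R(o, n) = (5 + o)*(-1) = -5 - o)
R(223, 128) - H(-48) = (-5 - 1*223) - (-2/3 + (1/4)*(-48)) = (-5 - 223) - (-2/3 - 12) = -228 - 1*(-38/3) = -228 + 38/3 = -646/3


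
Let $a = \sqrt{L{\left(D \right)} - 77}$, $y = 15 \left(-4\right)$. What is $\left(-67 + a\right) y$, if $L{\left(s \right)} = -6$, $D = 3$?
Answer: $4020 - 60 i \sqrt{83} \approx 4020.0 - 546.63 i$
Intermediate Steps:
$y = -60$
$a = i \sqrt{83}$ ($a = \sqrt{-6 - 77} = \sqrt{-83} = i \sqrt{83} \approx 9.1104 i$)
$\left(-67 + a\right) y = \left(-67 + i \sqrt{83}\right) \left(-60\right) = 4020 - 60 i \sqrt{83}$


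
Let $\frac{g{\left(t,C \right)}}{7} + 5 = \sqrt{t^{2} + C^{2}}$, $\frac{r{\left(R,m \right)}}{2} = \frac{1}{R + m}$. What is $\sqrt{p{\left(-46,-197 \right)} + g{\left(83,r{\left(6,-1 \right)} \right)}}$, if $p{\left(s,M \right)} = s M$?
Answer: $\frac{\sqrt{225675 + 35 \sqrt{172229}}}{5} \approx 98.02$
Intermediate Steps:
$r{\left(R,m \right)} = \frac{2}{R + m}$
$p{\left(s,M \right)} = M s$
$g{\left(t,C \right)} = -35 + 7 \sqrt{C^{2} + t^{2}}$ ($g{\left(t,C \right)} = -35 + 7 \sqrt{t^{2} + C^{2}} = -35 + 7 \sqrt{C^{2} + t^{2}}$)
$\sqrt{p{\left(-46,-197 \right)} + g{\left(83,r{\left(6,-1 \right)} \right)}} = \sqrt{\left(-197\right) \left(-46\right) - \left(35 - 7 \sqrt{\left(\frac{2}{6 - 1}\right)^{2} + 83^{2}}\right)} = \sqrt{9062 - \left(35 - 7 \sqrt{\left(\frac{2}{5}\right)^{2} + 6889}\right)} = \sqrt{9062 - \left(35 - 7 \sqrt{\frac{4}{25} + 6889}\right)} = \sqrt{9062 - \left(35 - 7 \sqrt{\frac{172229}{25}}\right)} = \sqrt{9062 - \left(35 - 7 \frac{\sqrt{172229}}{5}\right)} = \sqrt{9062 - \left(35 - \frac{7 \sqrt{172229}}{5}\right)} = \sqrt{9027 + \frac{7 \sqrt{172229}}{5}}$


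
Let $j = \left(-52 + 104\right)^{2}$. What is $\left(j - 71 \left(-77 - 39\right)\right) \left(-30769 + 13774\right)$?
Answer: $-185925300$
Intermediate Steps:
$j = 2704$ ($j = 52^{2} = 2704$)
$\left(j - 71 \left(-77 - 39\right)\right) \left(-30769 + 13774\right) = \left(2704 - 71 \left(-77 - 39\right)\right) \left(-30769 + 13774\right) = \left(2704 - -8236\right) \left(-16995\right) = \left(2704 + 8236\right) \left(-16995\right) = 10940 \left(-16995\right) = -185925300$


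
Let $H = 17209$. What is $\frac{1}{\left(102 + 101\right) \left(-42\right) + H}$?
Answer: $\frac{1}{8683} \approx 0.00011517$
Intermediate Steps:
$\frac{1}{\left(102 + 101\right) \left(-42\right) + H} = \frac{1}{\left(102 + 101\right) \left(-42\right) + 17209} = \frac{1}{203 \left(-42\right) + 17209} = \frac{1}{-8526 + 17209} = \frac{1}{8683}$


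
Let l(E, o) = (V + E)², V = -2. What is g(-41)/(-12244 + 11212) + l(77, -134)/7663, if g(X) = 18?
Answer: 944511/1318036 ≈ 0.71661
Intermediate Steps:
l(E, o) = (-2 + E)²
g(-41)/(-12244 + 11212) + l(77, -134)/7663 = 18/(-12244 + 11212) + (-2 + 77)²/7663 = 18/(-1032) + 75²*(1/7663) = 18*(-1/1032) + 5625*(1/7663) = -3/172 + 5625/7663 = 944511/1318036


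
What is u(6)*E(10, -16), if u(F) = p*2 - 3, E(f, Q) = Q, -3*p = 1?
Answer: 176/3 ≈ 58.667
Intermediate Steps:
p = -1/3 (p = -1/3*1 = -1/3 ≈ -0.33333)
u(F) = -11/3 (u(F) = -1/3*2 - 3 = -2/3 - 3 = -11/3)
u(6)*E(10, -16) = -11/3*(-16) = 176/3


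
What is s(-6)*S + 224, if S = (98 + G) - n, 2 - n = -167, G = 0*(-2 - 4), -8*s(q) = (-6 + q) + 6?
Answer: 683/4 ≈ 170.75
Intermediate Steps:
s(q) = -q/8 (s(q) = -((-6 + q) + 6)/8 = -q/8)
G = 0 (G = 0*(-6) = 0)
n = 169 (n = 2 - 1*(-167) = 2 + 167 = 169)
S = -71 (S = (98 + 0) - 1*169 = 98 - 169 = -71)
s(-6)*S + 224 = -⅛*(-6)*(-71) + 224 = (¾)*(-71) + 224 = -213/4 + 224 = 683/4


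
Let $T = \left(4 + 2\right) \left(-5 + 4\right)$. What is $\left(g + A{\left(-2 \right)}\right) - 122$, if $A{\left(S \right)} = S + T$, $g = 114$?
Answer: $-16$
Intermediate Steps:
$T = -6$ ($T = 6 \left(-1\right) = -6$)
$A{\left(S \right)} = -6 + S$ ($A{\left(S \right)} = S - 6 = -6 + S$)
$\left(g + A{\left(-2 \right)}\right) - 122 = \left(114 - 8\right) - 122 = 106 - 122 = -16$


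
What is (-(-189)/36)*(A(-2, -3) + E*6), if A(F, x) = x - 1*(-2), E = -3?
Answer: -399/4 ≈ -99.750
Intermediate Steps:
A(F, x) = 2 + x (A(F, x) = x + 2 = 2 + x)
(-(-189)/36)*(A(-2, -3) + E*6) = (-(-189)/36)*((2 - 3) - 3*6) = (-(-189)/36)*(-1 - 18) = -21*(-¼)*(-19) = (21/4)*(-19) = -399/4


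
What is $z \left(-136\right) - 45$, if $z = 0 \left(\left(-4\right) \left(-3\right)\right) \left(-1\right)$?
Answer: $-45$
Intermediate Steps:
$z = 0$ ($z = 0 \cdot 12 \left(-1\right) = 0 \left(-1\right) = 0$)
$z \left(-136\right) - 45 = 0 \left(-136\right) - 45 = 0 - 45 = -45$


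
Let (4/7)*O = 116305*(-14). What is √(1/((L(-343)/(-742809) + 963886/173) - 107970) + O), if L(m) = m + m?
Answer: 4*I*√7709343369249882766370614379879/6579402431419 ≈ 1688.0*I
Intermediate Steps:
L(m) = 2*m
O = -5698945/2 (O = 7*(116305*(-14))/4 = (7/4)*(-1628270) = -5698945/2 ≈ -2.8495e+6)
√(1/((L(-343)/(-742809) + 963886/173) - 107970) + O) = √(1/(((2*(-343))/(-742809) + 963886/173) - 107970) - 5698945/2) = √(1/((-686*(-1/742809) + 963886*(1/173)) - 107970) - 5698945/2) = √(1/((686/742809 + 963886/173) - 107970) - 5698945/2) = √(1/(715983314452/128505957 - 107970) - 5698945/2) = √(1/(-13158804862838/128505957) - 5698945/2) = √(-128505957/13158804862838 - 5698945/2) = √(-18747826294825829456/6579402431419) = 4*I*√7709343369249882766370614379879/6579402431419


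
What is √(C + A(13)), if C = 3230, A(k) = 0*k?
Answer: √3230 ≈ 56.833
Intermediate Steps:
A(k) = 0
√(C + A(13)) = √(3230 + 0) = √3230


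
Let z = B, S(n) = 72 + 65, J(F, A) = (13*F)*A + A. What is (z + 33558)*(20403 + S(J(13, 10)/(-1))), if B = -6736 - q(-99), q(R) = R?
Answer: 552957340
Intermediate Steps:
J(F, A) = A + 13*A*F (J(F, A) = 13*A*F + A = A + 13*A*F)
S(n) = 137
B = -6637 (B = -6736 - 1*(-99) = -6736 + 99 = -6637)
z = -6637
(z + 33558)*(20403 + S(J(13, 10)/(-1))) = (-6637 + 33558)*(20403 + 137) = 26921*20540 = 552957340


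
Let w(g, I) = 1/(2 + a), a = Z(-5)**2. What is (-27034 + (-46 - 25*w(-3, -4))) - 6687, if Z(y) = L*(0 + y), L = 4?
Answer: -13574359/402 ≈ -33767.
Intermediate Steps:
Z(y) = 4*y (Z(y) = 4*(0 + y) = 4*y)
a = 400 (a = (4*(-5))**2 = (-20)**2 = 400)
w(g, I) = 1/402 (w(g, I) = 1/(2 + 400) = 1/402)
(-27034 + (-46 - 25*w(-3, -4))) - 6687 = (-27034 + (-46 - 25*1/402)) - 6687 = (-27034 + (-46 - 25/402)) - 6687 = (-27034 - 18517/402) - 6687 = -10886185/402 - 6687 = -13574359/402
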